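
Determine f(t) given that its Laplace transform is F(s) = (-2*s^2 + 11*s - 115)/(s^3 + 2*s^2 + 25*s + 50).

Factor the denominator: s^3 + 2*s^2 + 25*s + 50 = (s + 2)*(s^2 + 25).
Partial fraction decomposition gives [-5/(s + 2)] + [3*s/(s^2 + 25)] + [5/(s^2 + 25)].
Invert each term: -5/(s + 2) ↔ -5e^(-2t); 3·s/(s^2 + 25) ↔ 3cos(5t); 1·5/(s^2 + 25) ↔ sin(5t).

f(t) = sin(5*t) + 3*cos(5*t) - 5*exp(-2*t)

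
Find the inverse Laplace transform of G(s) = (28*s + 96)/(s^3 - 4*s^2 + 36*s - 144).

4*exp(4*t) + 2*sin(6*t) - 4*cos(6*t)

Factor the denominator: s^3 - 4*s^2 + 36*s - 144 = (s - 4)*(s^2 + 36).
Partial fraction decomposition gives [4/(s - 4)] + [-4*s/(s^2 + 36)] + [12/(s^2 + 36)].
Invert each term: 4/(s - 4) ↔ 4e^(4t); -4·s/(s^2 + 36) ↔ -4cos(6t); 2·6/(s^2 + 36) ↔ 2sin(6t).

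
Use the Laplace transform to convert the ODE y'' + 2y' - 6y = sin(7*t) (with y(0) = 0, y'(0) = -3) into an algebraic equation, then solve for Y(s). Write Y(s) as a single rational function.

Y(s) = (-3*s^2 - 140)/(s^4 + 2*s^3 + 43*s^2 + 98*s - 294)

Transform both sides with L{·}.
With L{y''} = s^2 Y - s·y(0) - y'(0) and L{y'} = sY - y(0), with y(0) = 0, y'(0) = -3: the LHS transforms to (s^2 + 2*s - 6)Y - (-3).
The right side is L{sin(7*t)} = 7/(s^2 + 49).
So (s^2 + 2*s - 6)Y = 7/(s^2 + 49) + (-3).
Solve for Y(s) and write it as one ratio of polynomials.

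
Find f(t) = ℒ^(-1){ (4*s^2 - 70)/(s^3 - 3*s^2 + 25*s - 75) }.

Factor the denominator: s^3 - 3*s^2 + 25*s - 75 = (s - 3)*(s^2 + 25).
Partial fraction decomposition gives [-1/(s - 3)] + [5*s/(s^2 + 25)] + [15/(s^2 + 25)].
Invert each term: -1/(s - 3) ↔ -e^(3t); 5·s/(s^2 + 25) ↔ 5cos(5t); 3·5/(s^2 + 25) ↔ 3sin(5t).

f(t) = -exp(3*t) + 3*sin(5*t) + 5*cos(5*t)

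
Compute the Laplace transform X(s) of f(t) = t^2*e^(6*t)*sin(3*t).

L{sin(3t)} = 3/(s^2 + 9).
Multiplying by e^(6t) shifts s → s - 6, so L{e^(6*t)*sin(3*t)} = 3/((s - 6)^2 + 9).
Then apply L{t^2·g(t)} = (-1)^2 d^2/ds^2[G(s)] with G(s) = 3/((s - 6)^2 + 9):
differentiating 2 times and applying the sign gives 18*(s^2 - 12*s + 33)/(s^2 - 12*s + 45)^3.

X(s) = 18*(s^2 - 12*s + 33)/(s^2 - 12*s + 45)^3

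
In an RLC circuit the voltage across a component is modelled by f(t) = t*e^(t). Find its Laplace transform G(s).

G(s) = (s - 1)^(-2)

L{e^(t)} = 1/(s - 1).
Then apply L{t·g(t)} = -d/ds[H(s)] with H(s) = 1/(s - 1):
differentiating 1 time and applying the sign gives (s - 1)^(-2).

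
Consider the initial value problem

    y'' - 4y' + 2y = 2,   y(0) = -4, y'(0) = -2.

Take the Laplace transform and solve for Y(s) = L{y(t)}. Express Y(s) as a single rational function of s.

Apply the Laplace transform to the equation.
With L{y''} = s^2 Y - s·y(0) - y'(0) and L{y'} = sY - y(0), with y(0) = -4, y'(0) = -2: the LHS transforms to (s^2 - 4*s + 2)Y - (-4*s + 14).
The right side is L{2} = 2/s.
So (s^2 - 4*s + 2)Y = 2/s + (-4*s + 14).
Solve for Y(s) and write it as one ratio of polynomials.

Y(s) = (-4*s^2 + 14*s + 2)/(s^3 - 4*s^2 + 2*s)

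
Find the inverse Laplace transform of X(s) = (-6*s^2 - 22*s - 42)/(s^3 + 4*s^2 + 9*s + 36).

Factor the denominator: s^3 + 4*s^2 + 9*s + 36 = (s + 4)*(s^2 + 9).
Partial fraction decomposition gives [-2/(s + 4)] + [-4*s/(s^2 + 9)] + [-6/(s^2 + 9)].
Invert each term: -2/(s + 4) ↔ -2e^(-4t); -4·s/(s^2 + 9) ↔ -4cos(3t); -2·3/(s^2 + 9) ↔ -2sin(3t).

-2*sin(3*t) - 4*cos(3*t) - 2*exp(-4*t)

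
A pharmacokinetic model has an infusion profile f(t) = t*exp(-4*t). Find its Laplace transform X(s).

X(s) = (s + 4)^(-2)

L{e^(-4t)} = 1/(s + 4).
Then apply L{t·g(t)} = -d/ds[G(s)] with G(s) = 1/(s + 4):
differentiating 1 time and applying the sign gives (s + 4)^(-2).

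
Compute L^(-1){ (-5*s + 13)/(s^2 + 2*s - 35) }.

Factor the denominator: s^2 + 2*s - 35 = (s - 5)*(s + 7).
Partial fraction decomposition gives [-1/(s - 5)] + [-4/(s + 7)].
Invert each term: -1/(s - 5) ↔ -e^(5t); -4/(s + 7) ↔ -4e^(-7t).

-exp(5*t) - 4*exp(-7*t)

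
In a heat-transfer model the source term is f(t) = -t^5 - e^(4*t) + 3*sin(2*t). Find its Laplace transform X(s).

X(s) = 6/(s^2 + 4) - 1/(s - 4) - 120/s^6

The transform is linear, so treat each term independently.
(-1)·[L{t^5} = 5!/s^6 = 120/s^6]; (-1)·[L{e^(4t)} = 1/(s - 4)]; (3)·[L{sin(2t)} = 2/(s^2 + 4)].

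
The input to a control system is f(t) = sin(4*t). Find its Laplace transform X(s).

L{sin(4t)} = 4/(s^2 + 16).

X(s) = 4/(s^2 + 16)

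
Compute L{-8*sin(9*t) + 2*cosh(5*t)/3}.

Apply the Laplace transform termwise.
(-8)·[L{sin(9t)} = 9/(s^2 + 81)]; (2/3)·[L{cosh(5t)} = s/(s^2 - 25)].

2*s/(3*(s^2 - 25)) - 72/(s^2 + 81)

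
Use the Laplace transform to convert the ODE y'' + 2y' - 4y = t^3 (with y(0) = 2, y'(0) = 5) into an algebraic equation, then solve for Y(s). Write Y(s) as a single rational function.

Take the Laplace transform of both sides.
Using L{y''} = s^2 Y - s·y(0) - y'(0) and L{y'} = sY - y(0), with y(0) = 2, y'(0) = 5, the left side becomes (s^2 + 2*s - 4)Y - (2*s + 9).
The right side is L{t^3} = 6/s^4.
So (s^2 + 2*s - 4)Y = 6/s^4 + (2*s + 9).
Divide through and combine into a single rational function.

Y(s) = (2*s^5 + 9*s^4 + 6)/(s^6 + 2*s^5 - 4*s^4)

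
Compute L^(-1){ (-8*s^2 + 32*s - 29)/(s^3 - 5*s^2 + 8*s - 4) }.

Factor the denominator: s^3 - 5*s^2 + 8*s - 4 = (s - 2)^2*(s - 1).
Partial fraction decomposition gives [-3/(s - 2)] + [3/(s - 2)^2] + [-5/(s - 1)].
Invert each term: -3/(s - 2) ↔ -3e^(2t); 3/(s - 2)^2 ↔ 3t·e^(2t); -5/(s - 1) ↔ -5e^(t).

3*t*exp(2*t) - 3*exp(2*t) - 5*exp(t)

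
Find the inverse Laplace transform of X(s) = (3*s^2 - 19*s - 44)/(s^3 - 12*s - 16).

Factor the denominator: s^3 - 12*s - 16 = (s - 4)*(s + 2)^2.
Partial fraction decomposition gives [5/(s + 2)] + [-1/(s + 2)^2] + [-2/(s - 4)].
Invert each term: 5/(s + 2) ↔ 5e^(-2t); -1/(s + 2)^2 ↔ -t·e^(-2t); -2/(s - 4) ↔ -2e^(4t).

-t*exp(-2*t) - 2*exp(4*t) + 5*exp(-2*t)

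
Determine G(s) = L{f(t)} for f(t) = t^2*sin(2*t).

L{sin(2t)} = 2/(s^2 + 4).
Then apply L{t^2·g(t)} = (-1)^2 d^2/ds^2[H(s)] with H(s) = 2/(s^2 + 4):
differentiating 2 times and applying the sign gives 4*(3*s^2 - 4)/(s^2 + 4)^3.

G(s) = 4*(3*s^2 - 4)/(s^2 + 4)^3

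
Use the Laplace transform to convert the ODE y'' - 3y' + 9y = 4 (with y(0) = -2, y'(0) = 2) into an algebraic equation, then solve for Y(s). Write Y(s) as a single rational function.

Apply the Laplace transform to the equation.
The derivative rules (L{y''} = s^2 Y - s·y(0) - y'(0) and L{y'} = sY - y(0), with y(0) = -2, y'(0) = 2) turn the left side into (s^2 - 3*s + 9)Y - (-2*s + 8).
The right side is L{4} = 4/s.
So (s^2 - 3*s + 9)Y = 4/s + (-2*s + 8).
Isolate Y and clear denominators.

Y(s) = (-2*s^2 + 8*s + 4)/(s^3 - 3*s^2 + 9*s)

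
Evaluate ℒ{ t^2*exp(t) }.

2/(s - 1)^3

L{e^(t)} = 1/(s - 1).
Then apply L{t^2·g(t)} = (-1)^2 d^2/ds^2[G(s)] with G(s) = 1/(s - 1):
differentiating 2 times and applying the sign gives 2/(s - 1)^3.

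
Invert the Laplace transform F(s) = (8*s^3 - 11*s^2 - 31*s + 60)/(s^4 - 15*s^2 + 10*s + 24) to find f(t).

f(t) = 3*exp(3*t) - exp(2*t) + 2*exp(-t) + 4*exp(-4*t)

Factor the denominator: s^4 - 15*s^2 + 10*s + 24 = (s - 3)*(s - 2)*(s + 1)*(s + 4).
Partial fraction decomposition gives [3/(s - 3)] + [-1/(s - 2)] + [4/(s + 4)] + [2/(s + 1)].
Invert each term: 3/(s - 3) ↔ 3e^(3t); -1/(s - 2) ↔ -e^(2t); 4/(s + 4) ↔ 4e^(-4t); 2/(s + 1) ↔ 2e^(-t).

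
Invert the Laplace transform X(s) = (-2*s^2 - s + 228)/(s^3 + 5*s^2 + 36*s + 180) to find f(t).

f(t) = 4*sin(6*t) - 5*cos(6*t) + 3*exp(-5*t)

Factor the denominator: s^3 + 5*s^2 + 36*s + 180 = (s + 5)*(s^2 + 36).
Partial fraction decomposition gives [3/(s + 5)] + [-5*s/(s^2 + 36)] + [24/(s^2 + 36)].
Invert each term: 3/(s + 5) ↔ 3e^(-5t); -5·s/(s^2 + 36) ↔ -5cos(6t); 4·6/(s^2 + 36) ↔ 4sin(6t).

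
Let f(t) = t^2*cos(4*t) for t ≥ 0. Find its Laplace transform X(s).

X(s) = 2*s*(s^2 - 48)/(s^2 + 16)^3

L{cos(4t)} = s/(s^2 + 16).
Then apply L{t^2·g(t)} = (-1)^2 d^2/ds^2[G(s)] with G(s) = s/(s^2 + 16):
differentiating 2 times and applying the sign gives 2*s*(s^2 - 48)/(s^2 + 16)^3.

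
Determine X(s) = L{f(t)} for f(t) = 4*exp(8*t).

L{4} = 4/s.
By the first shifting theorem, multiplying by e^(8t) replaces s with s - 8.

X(s) = 4/(s - 8)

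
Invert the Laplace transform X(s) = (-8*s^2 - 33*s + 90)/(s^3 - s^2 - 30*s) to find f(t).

Factor the denominator: s^3 - s^2 - 30*s = s*(s - 6)*(s + 5).
Partial fraction decomposition gives [-3/s] + [1/(s + 5)] + [-6/(s - 6)].
Invert each term: -3/(s - 0) ↔ -3e^(0t); 1/(s + 5) ↔ e^(-5t); -6/(s - 6) ↔ -6e^(6t).

f(t) = -6*exp(6*t) - 3 + exp(-5*t)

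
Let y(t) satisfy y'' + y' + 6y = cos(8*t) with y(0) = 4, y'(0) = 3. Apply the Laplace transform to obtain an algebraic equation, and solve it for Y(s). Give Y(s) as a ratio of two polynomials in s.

Y(s) = (4*s^3 + 7*s^2 + 257*s + 448)/(s^4 + s^3 + 70*s^2 + 64*s + 384)

Laplace-transform each side.
The derivative rules (L{y''} = s^2 Y - s·y(0) - y'(0) and L{y'} = sY - y(0), with y(0) = 4, y'(0) = 3) turn the left side into (s^2 + s + 6)Y - (4*s + 7).
The right side is L{cos(8*t)} = s/(s^2 + 64).
So (s^2 + s + 6)Y = s/(s^2 + 64) + (4*s + 7).
Isolate Y and clear denominators.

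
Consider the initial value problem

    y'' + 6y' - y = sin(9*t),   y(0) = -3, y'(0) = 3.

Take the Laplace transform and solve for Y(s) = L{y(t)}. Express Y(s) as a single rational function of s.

Y(s) = (-3*s^3 - 15*s^2 - 243*s - 1206)/(s^4 + 6*s^3 + 80*s^2 + 486*s - 81)

Apply the Laplace transform to the equation.
The derivative rules (L{y''} = s^2 Y - s·y(0) - y'(0) and L{y'} = sY - y(0), with y(0) = -3, y'(0) = 3) turn the left side into (s^2 + 6*s - 1)Y - (-3*s - 15).
The right side is L{sin(9*t)} = 9/(s^2 + 81).
So (s^2 + 6*s - 1)Y = 9/(s^2 + 81) + (-3*s - 15).
Divide through and combine into a single rational function.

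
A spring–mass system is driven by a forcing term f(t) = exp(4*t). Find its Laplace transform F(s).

F(s) = 1/(s - 4)

L{e^(4t)} = 1/(s - 4).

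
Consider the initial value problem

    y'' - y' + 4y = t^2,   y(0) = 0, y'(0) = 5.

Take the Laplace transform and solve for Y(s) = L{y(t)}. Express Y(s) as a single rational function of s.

Laplace-transform each side.
With L{y''} = s^2 Y - s·y(0) - y'(0) and L{y'} = sY - y(0), with y(0) = 0, y'(0) = 5: the LHS transforms to (s^2 - s + 4)Y - (5).
The right side is L{t^2} = 2/s^3.
So (s^2 - s + 4)Y = 2/s^3 + (5).
Solve for Y(s) and write it as one ratio of polynomials.

Y(s) = (5*s^3 + 2)/(s^5 - s^4 + 4*s^3)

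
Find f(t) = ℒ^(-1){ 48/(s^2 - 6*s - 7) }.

f(t) = 6*exp(7*t) - 6*exp(-t)

Factor the denominator: s^2 - 6*s - 7 = (s - 7)*(s + 1).
Partial fraction decomposition gives [6/(s - 7)] + [-6/(s + 1)].
Invert each term: 6/(s - 7) ↔ 6e^(7t); -6/(s + 1) ↔ -6e^(-t).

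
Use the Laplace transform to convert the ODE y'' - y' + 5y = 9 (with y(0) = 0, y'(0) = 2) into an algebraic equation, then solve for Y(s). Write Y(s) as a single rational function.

Laplace-transform each side.
Using L{y''} = s^2 Y - s·y(0) - y'(0) and L{y'} = sY - y(0), with y(0) = 0, y'(0) = 2, the left side becomes (s^2 - s + 5)Y - (2).
The right side is L{9} = 9/s.
So (s^2 - s + 5)Y = 9/s + (2).
Solve for Y(s) and write it as one ratio of polynomials.

Y(s) = (2*s + 9)/(s^3 - s^2 + 5*s)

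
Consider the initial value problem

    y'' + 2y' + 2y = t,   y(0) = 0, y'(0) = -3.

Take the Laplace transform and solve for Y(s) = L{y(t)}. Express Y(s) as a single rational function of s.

Y(s) = (-3*s^2 + 1)/(s^4 + 2*s^3 + 2*s^2)

Transform both sides with L{·}.
The derivative rules (L{y''} = s^2 Y - s·y(0) - y'(0) and L{y'} = sY - y(0), with y(0) = 0, y'(0) = -3) turn the left side into (s^2 + 2*s + 2)Y - (-3).
The right side is L{t} = s^(-2).
So (s^2 + 2*s + 2)Y = s^(-2) + (-3).
Divide through and combine into a single rational function.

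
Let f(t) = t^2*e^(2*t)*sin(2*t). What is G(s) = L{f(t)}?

L{sin(2t)} = 2/(s^2 + 4).
Multiplying by e^(2t) shifts s → s - 2, so L{e^(2*t)*sin(2*t)} = 2/((s - 2)^2 + 4).
Then apply L{t^2·g(t)} = (-1)^2 d^2/ds^2[H(s)] with H(s) = 2/((s - 2)^2 + 4):
differentiating 2 times and applying the sign gives 4*(3*s^2 - 12*s + 8)/(s^2 - 4*s + 8)^3.

G(s) = 4*(3*s^2 - 12*s + 8)/(s^2 - 4*s + 8)^3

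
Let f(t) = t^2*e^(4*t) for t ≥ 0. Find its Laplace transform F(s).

F(s) = 2/(s - 4)^3

L{e^(4t)} = 1/(s - 4).
Then apply L{t^2·g(t)} = (-1)^2 d^2/ds^2[G(s)] with G(s) = 1/(s - 4):
differentiating 2 times and applying the sign gives 2/(s - 4)^3.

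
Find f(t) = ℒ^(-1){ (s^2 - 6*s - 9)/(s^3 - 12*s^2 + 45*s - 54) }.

f(t) = 6*t*exp(3*t) - exp(6*t) + 2*exp(3*t)

Factor the denominator: s^3 - 12*s^2 + 45*s - 54 = (s - 6)*(s - 3)^2.
Partial fraction decomposition gives [2/(s - 3)] + [6/(s - 3)^2] + [-1/(s - 6)].
Invert each term: 2/(s - 3) ↔ 2e^(3t); 6/(s - 3)^2 ↔ 6t·e^(3t); -1/(s - 6) ↔ -e^(6t).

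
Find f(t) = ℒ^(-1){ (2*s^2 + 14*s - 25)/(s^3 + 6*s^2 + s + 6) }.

Factor the denominator: s^3 + 6*s^2 + s + 6 = (s + 6)*(s^2 + 1).
Partial fraction decomposition gives [-1/(s + 6)] + [3*s/(s^2 + 1)] + [-4/(s^2 + 1)].
Invert each term: -1/(s + 6) ↔ -e^(-6t); 3·s/(s^2 + 1) ↔ 3cos(t); -4·1/(s^2 + 1) ↔ -4sin(t).

f(t) = -4*sin(t) + 3*cos(t) - exp(-6*t)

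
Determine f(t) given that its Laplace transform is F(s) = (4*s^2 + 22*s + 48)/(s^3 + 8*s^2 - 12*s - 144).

f(t) = -6*t*exp(-6*t) + 2*exp(4*t) + 2*exp(-6*t)

Factor the denominator: s^3 + 8*s^2 - 12*s - 144 = (s - 4)*(s + 6)^2.
Partial fraction decomposition gives [2/(s + 6)] + [-6/(s + 6)^2] + [2/(s - 4)].
Invert each term: 2/(s + 6) ↔ 2e^(-6t); -6/(s + 6)^2 ↔ -6t·e^(-6t); 2/(s - 4) ↔ 2e^(4t).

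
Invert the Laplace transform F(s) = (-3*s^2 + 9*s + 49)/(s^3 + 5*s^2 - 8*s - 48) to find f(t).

f(t) = 5*t*exp(-4*t) + exp(3*t) - 4*exp(-4*t)

Factor the denominator: s^3 + 5*s^2 - 8*s - 48 = (s - 3)*(s + 4)^2.
Partial fraction decomposition gives [-4/(s + 4)] + [5/(s + 4)^2] + [1/(s - 3)].
Invert each term: -4/(s + 4) ↔ -4e^(-4t); 5/(s + 4)^2 ↔ 5t·e^(-4t); 1/(s - 3) ↔ e^(3t).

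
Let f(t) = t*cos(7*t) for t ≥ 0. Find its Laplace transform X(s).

X(s) = (s - 7)*(s + 7)/(s^2 + 49)^2

L{cos(7t)} = s/(s^2 + 49).
Then apply L{t·g(t)} = -d/ds[G(s)] with G(s) = s/(s^2 + 49):
differentiating 1 time and applying the sign gives (s - 7)*(s + 7)/(s^2 + 49)^2.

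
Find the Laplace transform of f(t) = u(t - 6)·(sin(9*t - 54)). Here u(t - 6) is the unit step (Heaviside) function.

9*exp(-6*s)/(s^2 + 81)

By the second shifting theorem, L{u(t - c)·g(t - c)} = e^(-cs)·G(s) with c = 6 and G(s) = L{g(t)}.
L{sin(9t)} = 9/(s^2 + 81).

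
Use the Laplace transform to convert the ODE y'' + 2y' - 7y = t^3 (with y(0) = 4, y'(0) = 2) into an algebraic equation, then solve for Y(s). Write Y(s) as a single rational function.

Transform both sides with L{·}.
Using L{y''} = s^2 Y - s·y(0) - y'(0) and L{y'} = sY - y(0), with y(0) = 4, y'(0) = 2, the left side becomes (s^2 + 2*s - 7)Y - (4*s + 10).
The right side is L{t^3} = 6/s^4.
So (s^2 + 2*s - 7)Y = 6/s^4 + (4*s + 10).
Divide through and combine into a single rational function.

Y(s) = (4*s^5 + 10*s^4 + 6)/(s^6 + 2*s^5 - 7*s^4)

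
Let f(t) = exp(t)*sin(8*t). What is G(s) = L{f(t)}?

L{sin(8t)} = 8/(s^2 + 64).
By the first shifting theorem, multiplying by e^(t) replaces s with s - 1.

G(s) = 8/((s - 1)^2 + 64)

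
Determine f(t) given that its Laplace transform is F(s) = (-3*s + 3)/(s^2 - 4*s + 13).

f(t) = -exp(2*t)*sin(3*t) - 3*exp(2*t)*cos(3*t)

Complete the square in the denominator: s^2 - 4*s + 13 = (s - 2)^2 + 3^2.
Split the numerator to match: -3*s + 3 = -3·(s - 2) - 1·3.
Invert each term: -3·(s - 2)/((s - 2)^2 + 9) ↔ -3e^(2t)cos(3t); -1·3/((s - 2)^2 + 9) ↔ -e^(2t)sin(3t).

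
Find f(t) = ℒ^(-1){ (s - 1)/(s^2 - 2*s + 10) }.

f(t) = exp(t)*cos(3*t)

Rewrite the denominator: s^2 - 2*s + 10 = (s - 1)^2 + 9.
The form in (s - 1) signals a first-shifting-theorem factor e^(t).
Since L{cos(3t)} = s/(s^2 + 9), the inverse is exp(t)*cos(3*t).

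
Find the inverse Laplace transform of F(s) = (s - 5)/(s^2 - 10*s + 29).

Rewrite the denominator: s^2 - 10*s + 29 = (s - 5)^2 + 4.
The form in (s - 5) signals a first-shifting-theorem factor e^(5t).
Since L{cos(2t)} = s/(s^2 + 4), the inverse is e^(5*t)*cos(2*t).

exp(5*t)*cos(2*t)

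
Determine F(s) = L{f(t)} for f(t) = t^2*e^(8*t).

F(s) = 2/(s - 8)^3

L{e^(8t)} = 1/(s - 8).
Then apply L{t^2·g(t)} = (-1)^2 d^2/ds^2[G(s)] with G(s) = 1/(s - 8):
differentiating 2 times and applying the sign gives 2/(s - 8)^3.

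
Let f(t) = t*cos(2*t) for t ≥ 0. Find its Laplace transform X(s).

L{cos(2t)} = s/(s^2 + 4).
Then apply L{t·g(t)} = -d/ds[G(s)] with G(s) = s/(s^2 + 4):
differentiating 1 time and applying the sign gives (s - 2)*(s + 2)/(s^2 + 4)^2.

X(s) = (s - 2)*(s + 2)/(s^2 + 4)^2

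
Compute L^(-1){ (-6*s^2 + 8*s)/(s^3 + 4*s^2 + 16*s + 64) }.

4*sin(4*t) - 2*cos(4*t) - 4*exp(-4*t)

Factor the denominator: s^3 + 4*s^2 + 16*s + 64 = (s + 4)*(s^2 + 16).
Partial fraction decomposition gives [-4/(s + 4)] + [-2*s/(s^2 + 16)] + [16/(s^2 + 16)].
Invert each term: -4/(s + 4) ↔ -4e^(-4t); -2·s/(s^2 + 16) ↔ -2cos(4t); 4·4/(s^2 + 16) ↔ 4sin(4t).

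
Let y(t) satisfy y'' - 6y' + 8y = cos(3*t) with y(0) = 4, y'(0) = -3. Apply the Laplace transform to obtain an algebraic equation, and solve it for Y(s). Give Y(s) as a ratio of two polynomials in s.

Transform both sides with L{·}.
With L{y''} = s^2 Y - s·y(0) - y'(0) and L{y'} = sY - y(0), with y(0) = 4, y'(0) = -3: the LHS transforms to (s^2 - 6*s + 8)Y - (4*s - 27).
The right side is L{cos(3*t)} = s/(s^2 + 9).
So (s^2 - 6*s + 8)Y = s/(s^2 + 9) + (4*s - 27).
Solve for Y(s) and write it as one ratio of polynomials.

Y(s) = (4*s^3 - 27*s^2 + 37*s - 243)/(s^4 - 6*s^3 + 17*s^2 - 54*s + 72)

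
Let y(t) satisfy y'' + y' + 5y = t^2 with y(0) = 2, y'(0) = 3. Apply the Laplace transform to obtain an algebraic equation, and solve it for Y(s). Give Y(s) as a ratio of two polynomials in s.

Y(s) = (2*s^4 + 5*s^3 + 2)/(s^5 + s^4 + 5*s^3)

Take the Laplace transform of both sides.
The derivative rules (L{y''} = s^2 Y - s·y(0) - y'(0) and L{y'} = sY - y(0), with y(0) = 2, y'(0) = 3) turn the left side into (s^2 + s + 5)Y - (2*s + 5).
The right side is L{t^2} = 2/s^3.
So (s^2 + s + 5)Y = 2/s^3 + (2*s + 5).
Solve for Y(s) and write it as one ratio of polynomials.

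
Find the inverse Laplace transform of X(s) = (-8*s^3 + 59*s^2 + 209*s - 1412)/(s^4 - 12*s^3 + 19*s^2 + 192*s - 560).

Factor the denominator: s^4 - 12*s^3 + 19*s^2 + 192*s - 560 = (s - 7)*(s - 5)*(s - 4)*(s + 4).
Partial fraction decomposition gives [-6/(s - 4)] + [1/(s + 4)] + [3/(s - 7)] + [-6/(s - 5)].
Invert each term: -6/(s - 4) ↔ -6e^(4t); 1/(s + 4) ↔ e^(-4t); 3/(s - 7) ↔ 3e^(7t); -6/(s - 5) ↔ -6e^(5t).

3*exp(7*t) - 6*exp(5*t) - 6*exp(4*t) + exp(-4*t)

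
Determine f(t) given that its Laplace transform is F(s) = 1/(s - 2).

f(t) = exp(2*t)

Since L{e^(2t)} = 1/(s - 2), the inverse is e^(2*t).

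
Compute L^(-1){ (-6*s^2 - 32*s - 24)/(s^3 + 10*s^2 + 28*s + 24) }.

4*t*exp(-2*t) - 3*exp(-2*t) - 3*exp(-6*t)

Factor the denominator: s^3 + 10*s^2 + 28*s + 24 = (s + 2)^2*(s + 6).
Partial fraction decomposition gives [-3/(s + 2)] + [4/(s + 2)^2] + [-3/(s + 6)].
Invert each term: -3/(s + 2) ↔ -3e^(-2t); 4/(s + 2)^2 ↔ 4t·e^(-2t); -3/(s + 6) ↔ -3e^(-6t).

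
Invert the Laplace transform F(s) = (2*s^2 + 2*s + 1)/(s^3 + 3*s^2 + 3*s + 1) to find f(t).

f(t) = t^2*exp(-t)/2 - 2*t*exp(-t) + 2*exp(-t)

Factor the denominator: s^3 + 3*s^2 + 3*s + 1 = (s + 1)^3.
Partial fraction decomposition gives [2/(s + 1)] + [-2/(s + 1)^2] + [(s + 1)^(-3)].
Invert each term: 2/(s + 1) ↔ 2e^(-t); -2/(s + 1)^2 ↔ -2t·e^(-t); 1/(s + 1)^3 ↔ (1/2)t^2·e^(-t).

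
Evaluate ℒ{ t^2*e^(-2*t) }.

L{e^(-2t)} = 1/(s + 2).
Then apply L{t^2·g(t)} = (-1)^2 d^2/ds^2[G(s)] with G(s) = 1/(s + 2):
differentiating 2 times and applying the sign gives 2/(s + 2)^3.

2/(s + 2)^3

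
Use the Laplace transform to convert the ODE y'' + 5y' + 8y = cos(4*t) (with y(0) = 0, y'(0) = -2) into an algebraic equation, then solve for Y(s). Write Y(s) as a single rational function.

Laplace-transform each side.
The derivative rules (L{y''} = s^2 Y - s·y(0) - y'(0) and L{y'} = sY - y(0), with y(0) = 0, y'(0) = -2) turn the left side into (s^2 + 5*s + 8)Y - (-2).
The right side is L{cos(4*t)} = s/(s^2 + 16).
So (s^2 + 5*s + 8)Y = s/(s^2 + 16) + (-2).
Divide through and combine into a single rational function.

Y(s) = (-2*s^2 + s - 32)/(s^4 + 5*s^3 + 24*s^2 + 80*s + 128)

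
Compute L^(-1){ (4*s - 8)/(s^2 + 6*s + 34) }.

-4*exp(-3*t)*sin(5*t) + 4*exp(-3*t)*cos(5*t)

Complete the square in the denominator: s^2 + 6*s + 34 = (s + 3)^2 + 5^2.
Split the numerator to match: 4*s - 8 = 4·(s + 3) - 4·5.
Invert each term: 4·(s + 3)/((s + 3)^2 + 25) ↔ 4e^(-3t)cos(5t); -4·5/((s + 3)^2 + 25) ↔ -4e^(-3t)sin(5t).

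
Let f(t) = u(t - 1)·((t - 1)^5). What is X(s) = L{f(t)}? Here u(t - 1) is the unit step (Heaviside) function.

By the second shifting theorem, L{u(t - c)·g(t - c)} = e^(-cs)·G(s) with c = 1 and G(s) = L{g(t)}.
L{t^5} = 5!/s^6 = 120/s^6.

X(s) = 120*exp(-s)/s^6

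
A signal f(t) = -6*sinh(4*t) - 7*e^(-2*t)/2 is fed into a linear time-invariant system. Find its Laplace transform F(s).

The transform is linear, so treat each term independently.
(-6)·[L{sinh(4t)} = 4/(s^2 - 16)]; (-7/2)·[L{e^(-2t)} = 1/(s + 2)].

F(s) = -24/(s^2 - 16) - 7/(2*(s + 2))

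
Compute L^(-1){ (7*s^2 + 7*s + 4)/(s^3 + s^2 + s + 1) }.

2*sin(t) + 5*cos(t) + 2*exp(-t)

Factor the denominator: s^3 + s^2 + s + 1 = (s + 1)*(s^2 + 1).
Partial fraction decomposition gives [2/(s + 1)] + [5*s/(s^2 + 1)] + [2/(s^2 + 1)].
Invert each term: 2/(s + 1) ↔ 2e^(-t); 5·s/(s^2 + 1) ↔ 5cos(t); 2·1/(s^2 + 1) ↔ 2sin(t).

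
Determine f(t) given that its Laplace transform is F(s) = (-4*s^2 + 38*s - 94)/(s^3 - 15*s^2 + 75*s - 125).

Factor the denominator: s^3 - 15*s^2 + 75*s - 125 = (s - 5)^3.
Partial fraction decomposition gives [-4/(s - 5)] + [-2/(s - 5)^2] + [-4/(s - 5)^3].
Invert each term: -4/(s - 5) ↔ -4e^(5t); -2/(s - 5)^2 ↔ -2t·e^(5t); -4/(s - 5)^3 ↔ (-2)t^2·e^(5t).

f(t) = -2*t^2*exp(5*t) - 2*t*exp(5*t) - 4*exp(5*t)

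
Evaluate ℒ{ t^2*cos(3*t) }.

L{cos(3t)} = s/(s^2 + 9).
Then apply L{t^2·g(t)} = (-1)^2 d^2/ds^2[G(s)] with G(s) = s/(s^2 + 9):
differentiating 2 times and applying the sign gives 2*s*(s^2 - 27)/(s^2 + 9)^3.

2*s*(s^2 - 27)/(s^2 + 9)^3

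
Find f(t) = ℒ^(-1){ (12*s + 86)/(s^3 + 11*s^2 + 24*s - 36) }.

f(t) = -2*t*exp(-6*t) + 2*exp(t) - 2*exp(-6*t)

Factor the denominator: s^3 + 11*s^2 + 24*s - 36 = (s - 1)*(s + 6)^2.
Partial fraction decomposition gives [-2/(s + 6)] + [-2/(s + 6)^2] + [2/(s - 1)].
Invert each term: -2/(s + 6) ↔ -2e^(-6t); -2/(s + 6)^2 ↔ -2t·e^(-6t); 2/(s - 1) ↔ 2e^(t).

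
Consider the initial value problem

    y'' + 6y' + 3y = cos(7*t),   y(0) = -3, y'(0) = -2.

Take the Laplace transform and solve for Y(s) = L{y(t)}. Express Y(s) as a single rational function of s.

Laplace-transform each side.
Using L{y''} = s^2 Y - s·y(0) - y'(0) and L{y'} = sY - y(0), with y(0) = -3, y'(0) = -2, the left side becomes (s^2 + 6*s + 3)Y - (-3*s - 20).
The right side is L{cos(7*t)} = s/(s^2 + 49).
So (s^2 + 6*s + 3)Y = s/(s^2 + 49) + (-3*s - 20).
Divide through and combine into a single rational function.

Y(s) = (-3*s^3 - 20*s^2 - 146*s - 980)/(s^4 + 6*s^3 + 52*s^2 + 294*s + 147)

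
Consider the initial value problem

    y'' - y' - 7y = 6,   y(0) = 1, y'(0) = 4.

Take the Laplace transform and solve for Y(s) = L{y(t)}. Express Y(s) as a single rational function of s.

Y(s) = (s^2 + 3*s + 6)/(s^3 - s^2 - 7*s)

Transform both sides with L{·}.
Using L{y''} = s^2 Y - s·y(0) - y'(0) and L{y'} = sY - y(0), with y(0) = 1, y'(0) = 4, the left side becomes (s^2 - s - 7)Y - (s + 3).
The right side is L{6} = 6/s.
So (s^2 - s - 7)Y = 6/s + (s + 3).
Divide through and combine into a single rational function.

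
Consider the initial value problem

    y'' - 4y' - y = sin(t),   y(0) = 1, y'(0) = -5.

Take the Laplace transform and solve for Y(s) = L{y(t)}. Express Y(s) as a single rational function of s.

Y(s) = (s^3 - 9*s^2 + s - 8)/(s^4 - 4*s^3 - 4*s - 1)

Transform both sides with L{·}.
With L{y''} = s^2 Y - s·y(0) - y'(0) and L{y'} = sY - y(0), with y(0) = 1, y'(0) = -5: the LHS transforms to (s^2 - 4*s - 1)Y - (s - 9).
The right side is L{sin(t)} = 1/(s^2 + 1).
So (s^2 - 4*s - 1)Y = 1/(s^2 + 1) + (s - 9).
Isolate Y and clear denominators.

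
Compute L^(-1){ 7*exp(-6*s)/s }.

Heaviside(t - 6)*(7)

The factor e^(-6s) signals a time shift by c = 6 (second shifting theorem).
L{7} = 7/s, so L^-1{7/s} = 7.
Hence the inverse is u(t - 6) times that function evaluated at t - 6.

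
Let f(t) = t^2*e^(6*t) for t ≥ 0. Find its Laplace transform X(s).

L{e^(6t)} = 1/(s - 6).
Then apply L{t^2·g(t)} = (-1)^2 d^2/ds^2[G(s)] with G(s) = 1/(s - 6):
differentiating 2 times and applying the sign gives 2/(s - 6)^3.

X(s) = 2/(s - 6)^3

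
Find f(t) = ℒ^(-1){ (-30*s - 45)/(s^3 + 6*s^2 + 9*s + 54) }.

Factor the denominator: s^3 + 6*s^2 + 9*s + 54 = (s + 6)*(s^2 + 9).
Partial fraction decomposition gives [3/(s + 6)] + [-3*s/(s^2 + 9)] + [-12/(s^2 + 9)].
Invert each term: 3/(s + 6) ↔ 3e^(-6t); -3·s/(s^2 + 9) ↔ -3cos(3t); -4·3/(s^2 + 9) ↔ -4sin(3t).

f(t) = -4*sin(3*t) - 3*cos(3*t) + 3*exp(-6*t)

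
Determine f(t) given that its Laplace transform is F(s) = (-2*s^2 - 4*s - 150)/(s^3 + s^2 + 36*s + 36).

Factor the denominator: s^3 + s^2 + 36*s + 36 = (s + 1)*(s^2 + 36).
Partial fraction decomposition gives [-4/(s + 1)] + [2*s/(s^2 + 36)] + [-6/(s^2 + 36)].
Invert each term: -4/(s + 1) ↔ -4e^(-t); 2·s/(s^2 + 36) ↔ 2cos(6t); -1·6/(s^2 + 36) ↔ -sin(6t).

f(t) = -sin(6*t) + 2*cos(6*t) - 4*exp(-t)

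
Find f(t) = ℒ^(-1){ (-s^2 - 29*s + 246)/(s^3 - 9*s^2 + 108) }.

Factor the denominator: s^3 - 9*s^2 + 108 = (s - 6)^2*(s + 3).
Partial fraction decomposition gives [-5/(s - 6)] + [4/(s - 6)^2] + [4/(s + 3)].
Invert each term: -5/(s - 6) ↔ -5e^(6t); 4/(s - 6)^2 ↔ 4t·e^(6t); 4/(s + 3) ↔ 4e^(-3t).

f(t) = 4*t*exp(6*t) - 5*exp(6*t) + 4*exp(-3*t)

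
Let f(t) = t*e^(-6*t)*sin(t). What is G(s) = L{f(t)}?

G(s) = 2*(s + 6)/(s^2 + 12*s + 37)^2

L{sin(t)} = 1/(s^2 + 1).
Multiplying by e^(-6t) shifts s → s + 6, so L{e^(-6*t)*sin(t)} = 1/((s + 6)^2 + 1).
Then apply L{t·g(t)} = -d/ds[H(s)] with H(s) = 1/((s + 6)^2 + 1):
differentiating 1 time and applying the sign gives 2*(s + 6)/(s^2 + 12*s + 37)^2.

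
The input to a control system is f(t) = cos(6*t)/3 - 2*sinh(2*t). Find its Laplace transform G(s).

G(s) = s/(3*(s^2 + 36)) - 4/(s^2 - 4)

The transform is linear, so treat each term independently.
(1/3)·[L{cos(6t)} = s/(s^2 + 36)]; (-2)·[L{sinh(2t)} = 2/(s^2 - 4)].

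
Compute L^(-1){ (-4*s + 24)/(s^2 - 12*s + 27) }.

Rewrite the denominator: s^2 - 12*s + 27 = (s - 6)^2 - 9.
The form in (s - 6) signals a first-shifting-theorem factor e^(6t).
Since L{cosh(3t)} = s/(s^2 - 9), the inverse is e^(6*t)*cosh(3*t), scaled by -4.

-4*exp(6*t)*cosh(3*t)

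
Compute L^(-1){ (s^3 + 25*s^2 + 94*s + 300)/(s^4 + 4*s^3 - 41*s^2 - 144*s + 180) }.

Factor the denominator: s^4 + 4*s^3 - 41*s^2 - 144*s + 180 = (s - 6)*(s - 1)*(s + 5)*(s + 6).
Partial fraction decomposition gives [5/(s + 5)] + [-2/(s - 1)] + [3/(s - 6)] + [-5/(s + 6)].
Invert each term: 5/(s + 5) ↔ 5e^(-5t); -2/(s - 1) ↔ -2e^(t); 3/(s - 6) ↔ 3e^(6t); -5/(s + 6) ↔ -5e^(-6t).

3*exp(6*t) - 2*exp(t) + 5*exp(-5*t) - 5*exp(-6*t)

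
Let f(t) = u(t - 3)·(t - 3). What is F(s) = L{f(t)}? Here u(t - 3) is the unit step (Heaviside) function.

F(s) = exp(-3*s)/s^2

By the second shifting theorem, L{u(t - c)·g(t - c)} = e^(-cs)·G(s) with c = 3 and G(s) = L{g(t)}.
L{t} = 1!/s^2 = 1/s^2.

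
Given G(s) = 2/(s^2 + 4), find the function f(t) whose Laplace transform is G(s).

f(t) = sin(2*t)

Since L{sin(2t)} = 2/(s^2 + 4), the inverse is sin(2*t).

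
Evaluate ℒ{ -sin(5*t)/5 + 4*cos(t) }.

4*s/(s^2 + 1) - 1/(s^2 + 25)

The transform is linear, so treat each term independently.
(-1/5)·[L{sin(5t)} = 5/(s^2 + 25)]; (4)·[L{cos(t)} = s/(s^2 + 1)].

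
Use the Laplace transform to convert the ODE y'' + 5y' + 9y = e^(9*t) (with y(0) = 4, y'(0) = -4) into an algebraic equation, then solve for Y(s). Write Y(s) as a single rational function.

Y(s) = (4*s^2 - 20*s - 143)/(s^3 - 4*s^2 - 36*s - 81)

Apply the Laplace transform to the equation.
The derivative rules (L{y''} = s^2 Y - s·y(0) - y'(0) and L{y'} = sY - y(0), with y(0) = 4, y'(0) = -4) turn the left side into (s^2 + 5*s + 9)Y - (4*s + 16).
The right side is L{e^(9*t)} = 1/(s - 9).
So (s^2 + 5*s + 9)Y = 1/(s - 9) + (4*s + 16).
Divide through and combine into a single rational function.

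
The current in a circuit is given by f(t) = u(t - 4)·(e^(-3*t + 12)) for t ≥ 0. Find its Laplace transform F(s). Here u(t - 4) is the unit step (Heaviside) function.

F(s) = exp(-4*s)/(s + 3)

By the second shifting theorem, L{u(t - c)·g(t - c)} = e^(-cs)·G(s) with c = 4 and G(s) = L{g(t)}.
L{e^(-3t)} = 1/(s + 3).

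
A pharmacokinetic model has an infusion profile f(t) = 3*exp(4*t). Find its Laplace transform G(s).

L{3} = 3/s.
By the first shifting theorem, multiplying by e^(4t) replaces s with s - 4.

G(s) = 3/(s - 4)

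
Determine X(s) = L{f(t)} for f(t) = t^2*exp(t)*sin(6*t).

X(s) = 36*(s^2 - 2*s - 11)/(s^2 - 2*s + 37)^3

L{sin(6t)} = 6/(s^2 + 36).
Multiplying by e^(t) shifts s → s - 1, so L{exp(t)*sin(6*t)} = 6/((s - 1)^2 + 36).
Then apply L{t^2·g(t)} = (-1)^2 d^2/ds^2[G(s)] with G(s) = 6/((s - 1)^2 + 36):
differentiating 2 times and applying the sign gives 36*(s^2 - 2*s - 11)/(s^2 - 2*s + 37)^3.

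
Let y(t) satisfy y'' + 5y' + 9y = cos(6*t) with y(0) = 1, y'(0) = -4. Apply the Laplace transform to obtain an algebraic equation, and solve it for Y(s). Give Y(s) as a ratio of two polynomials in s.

Y(s) = (s^3 + s^2 + 37*s + 36)/(s^4 + 5*s^3 + 45*s^2 + 180*s + 324)

Transform both sides with L{·}.
The derivative rules (L{y''} = s^2 Y - s·y(0) - y'(0) and L{y'} = sY - y(0), with y(0) = 1, y'(0) = -4) turn the left side into (s^2 + 5*s + 9)Y - (s + 1).
The right side is L{cos(6*t)} = s/(s^2 + 36).
So (s^2 + 5*s + 9)Y = s/(s^2 + 36) + (s + 1).
Isolate Y and clear denominators.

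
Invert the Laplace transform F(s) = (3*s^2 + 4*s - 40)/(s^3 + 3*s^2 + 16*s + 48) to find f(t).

f(t) = -2*sin(4*t) + 4*cos(4*t) - exp(-3*t)

Factor the denominator: s^3 + 3*s^2 + 16*s + 48 = (s + 3)*(s^2 + 16).
Partial fraction decomposition gives [-1/(s + 3)] + [4*s/(s^2 + 16)] + [-8/(s^2 + 16)].
Invert each term: -1/(s + 3) ↔ -e^(-3t); 4·s/(s^2 + 16) ↔ 4cos(4t); -2·4/(s^2 + 16) ↔ -2sin(4t).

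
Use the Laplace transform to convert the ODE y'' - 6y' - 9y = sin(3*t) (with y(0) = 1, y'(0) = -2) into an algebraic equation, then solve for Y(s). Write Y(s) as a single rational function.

Y(s) = (s^3 - 8*s^2 + 9*s - 69)/(s^4 - 6*s^3 - 54*s - 81)

Laplace-transform each side.
With L{y''} = s^2 Y - s·y(0) - y'(0) and L{y'} = sY - y(0), with y(0) = 1, y'(0) = -2: the LHS transforms to (s^2 - 6*s - 9)Y - (s - 8).
The right side is L{sin(3*t)} = 3/(s^2 + 9).
So (s^2 - 6*s - 9)Y = 3/(s^2 + 9) + (s - 8).
Divide through and combine into a single rational function.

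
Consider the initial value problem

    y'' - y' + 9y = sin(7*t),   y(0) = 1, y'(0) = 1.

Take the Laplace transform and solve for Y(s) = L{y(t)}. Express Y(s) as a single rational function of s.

Laplace-transform each side.
Using L{y''} = s^2 Y - s·y(0) - y'(0) and L{y'} = sY - y(0), with y(0) = 1, y'(0) = 1, the left side becomes (s^2 - s + 9)Y - (s).
The right side is L{sin(7*t)} = 7/(s^2 + 49).
So (s^2 - s + 9)Y = 7/(s^2 + 49) + (s).
Solve for Y(s) and write it as one ratio of polynomials.

Y(s) = (s^3 + 49*s + 7)/(s^4 - s^3 + 58*s^2 - 49*s + 441)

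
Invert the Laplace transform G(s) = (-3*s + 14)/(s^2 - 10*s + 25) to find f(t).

f(t) = -t*exp(5*t) - 3*exp(5*t)

Factor the denominator: s^2 - 10*s + 25 = (s - 5)^2.
Partial fraction decomposition gives [-3/(s - 5)] + [-1/(s - 5)^2].
Invert each term: -3/(s - 5) ↔ -3e^(5t); -1/(s - 5)^2 ↔ -t·e^(5t).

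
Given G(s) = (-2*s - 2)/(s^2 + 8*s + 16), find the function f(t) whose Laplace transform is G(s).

f(t) = 6*t*exp(-4*t) - 2*exp(-4*t)

Factor the denominator: s^2 + 8*s + 16 = (s + 4)^2.
Partial fraction decomposition gives [-2/(s + 4)] + [6/(s + 4)^2].
Invert each term: -2/(s + 4) ↔ -2e^(-4t); 6/(s + 4)^2 ↔ 6t·e^(-4t).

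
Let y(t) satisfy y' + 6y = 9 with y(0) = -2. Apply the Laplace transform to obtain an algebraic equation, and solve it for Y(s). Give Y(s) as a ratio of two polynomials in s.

Y(s) = (-2*s + 9)/(s^2 + 6*s)

Apply the Laplace transform to the equation.
With L{y'} = sY - y(0) = sY - (-2): the LHS transforms to (s + 6)Y - (-2).
The right side is L{9} = 9/s.
So (s + 6)Y = 9/s + (-2).
Divide through and combine into a single rational function.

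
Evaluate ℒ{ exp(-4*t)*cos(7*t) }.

(s + 4)/((s + 4)^2 + 49)

L{cos(7t)} = s/(s^2 + 49).
By the first shifting theorem, multiplying by e^(-4t) replaces s with s + 4.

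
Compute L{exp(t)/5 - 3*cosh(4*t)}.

Apply the Laplace transform termwise.
(-3)·[L{cosh(4t)} = s/(s^2 - 16)]; (1/5)·[L{e^(t)} = 1/(s - 1)].

-3*s/(s^2 - 16) + 1/(5*(s - 1))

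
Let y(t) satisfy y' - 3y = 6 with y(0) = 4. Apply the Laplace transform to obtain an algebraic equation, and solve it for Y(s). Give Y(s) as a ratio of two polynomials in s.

Transform both sides with L{·}.
With L{y'} = sY - y(0) = sY - 4: the LHS transforms to (s - 3)Y - (4).
The right side is L{6} = 6/s.
So (s - 3)Y = 6/s + (4).
Solve for Y(s) and write it as one ratio of polynomials.

Y(s) = (4*s + 6)/(s^2 - 3*s)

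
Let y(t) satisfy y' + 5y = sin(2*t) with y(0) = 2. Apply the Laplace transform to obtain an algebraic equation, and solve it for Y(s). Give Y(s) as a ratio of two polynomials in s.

Y(s) = (2*s^2 + 10)/(s^3 + 5*s^2 + 4*s + 20)

Take the Laplace transform of both sides.
The derivative rules (L{y'} = sY - y(0) = sY - 2) turn the left side into (s + 5)Y - (2).
The right side is L{sin(2*t)} = 2/(s^2 + 4).
So (s + 5)Y = 2/(s^2 + 4) + (2).
Solve for Y(s) and write it as one ratio of polynomials.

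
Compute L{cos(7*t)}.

L{cos(7t)} = s/(s^2 + 49).

s/(s^2 + 49)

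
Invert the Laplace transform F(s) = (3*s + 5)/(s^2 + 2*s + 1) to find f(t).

f(t) = 2*t*exp(-t) + 3*exp(-t)

Factor the denominator: s^2 + 2*s + 1 = (s + 1)^2.
Partial fraction decomposition gives [3/(s + 1)] + [2/(s + 1)^2].
Invert each term: 3/(s + 1) ↔ 3e^(-t); 2/(s + 1)^2 ↔ 2t·e^(-t).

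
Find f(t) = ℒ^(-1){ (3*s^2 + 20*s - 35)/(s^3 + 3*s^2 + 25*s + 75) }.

Factor the denominator: s^3 + 3*s^2 + 25*s + 75 = (s + 3)*(s^2 + 25).
Partial fraction decomposition gives [-2/(s + 3)] + [5*s/(s^2 + 25)] + [5/(s^2 + 25)].
Invert each term: -2/(s + 3) ↔ -2e^(-3t); 5·s/(s^2 + 25) ↔ 5cos(5t); 1·5/(s^2 + 25) ↔ sin(5t).

f(t) = sin(5*t) + 5*cos(5*t) - 2*exp(-3*t)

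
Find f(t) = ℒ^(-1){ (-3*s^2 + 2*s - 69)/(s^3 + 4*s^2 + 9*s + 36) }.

f(t) = -2*sin(3*t) + 2*cos(3*t) - 5*exp(-4*t)

Factor the denominator: s^3 + 4*s^2 + 9*s + 36 = (s + 4)*(s^2 + 9).
Partial fraction decomposition gives [-5/(s + 4)] + [2*s/(s^2 + 9)] + [-6/(s^2 + 9)].
Invert each term: -5/(s + 4) ↔ -5e^(-4t); 2·s/(s^2 + 9) ↔ 2cos(3t); -2·3/(s^2 + 9) ↔ -2sin(3t).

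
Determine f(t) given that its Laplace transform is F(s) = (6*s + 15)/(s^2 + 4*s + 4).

f(t) = 3*t*exp(-2*t) + 6*exp(-2*t)

Factor the denominator: s^2 + 4*s + 4 = (s + 2)^2.
Partial fraction decomposition gives [6/(s + 2)] + [3/(s + 2)^2].
Invert each term: 6/(s + 2) ↔ 6e^(-2t); 3/(s + 2)^2 ↔ 3t·e^(-2t).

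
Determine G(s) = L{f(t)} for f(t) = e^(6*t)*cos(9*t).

G(s) = (s - 6)/((s - 6)^2 + 81)

L{cos(9t)} = s/(s^2 + 81).
By the first shifting theorem, multiplying by e^(6t) replaces s with s - 6.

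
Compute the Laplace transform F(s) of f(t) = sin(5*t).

L{sin(5t)} = 5/(s^2 + 25).

F(s) = 5/(s^2 + 25)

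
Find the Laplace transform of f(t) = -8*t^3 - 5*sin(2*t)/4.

Apply the Laplace transform termwise.
(-8)·[L{t^3} = 3!/s^4 = 6/s^4]; (-5/4)·[L{sin(2t)} = 2/(s^2 + 4)].

-5/(2*(s^2 + 4)) - 48/s^4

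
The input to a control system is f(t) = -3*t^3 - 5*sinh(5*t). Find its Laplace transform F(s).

F(s) = -25/(s^2 - 25) - 18/s^4

Apply the Laplace transform termwise.
(-5)·[L{sinh(5t)} = 5/(s^2 - 25)]; (-3)·[L{t^3} = 3!/s^4 = 6/s^4].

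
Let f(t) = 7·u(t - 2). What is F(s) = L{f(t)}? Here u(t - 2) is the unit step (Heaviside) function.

F(s) = 7*exp(-2*s)/s

By the second shifting theorem, L{u(t - c)·g(t - c)} = e^(-cs)·G(s) with c = 2 and G(s) = L{g(t)}.
L{7} = 7/s.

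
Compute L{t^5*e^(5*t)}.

L{t^5} = 5!/s^6 = 120/s^6.
By the first shifting theorem, multiplying by e^(5t) replaces s with s - 5.

120/(s - 5)^6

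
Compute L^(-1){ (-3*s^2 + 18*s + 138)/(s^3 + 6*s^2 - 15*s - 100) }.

Factor the denominator: s^3 + 6*s^2 - 15*s - 100 = (s - 4)*(s + 5)^2.
Partial fraction decomposition gives [-5/(s + 5)] + [3/(s + 5)^2] + [2/(s - 4)].
Invert each term: -5/(s + 5) ↔ -5e^(-5t); 3/(s + 5)^2 ↔ 3t·e^(-5t); 2/(s - 4) ↔ 2e^(4t).

3*t*exp(-5*t) + 2*exp(4*t) - 5*exp(-5*t)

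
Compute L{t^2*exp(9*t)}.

2/(s - 9)^3

L{e^(9t)} = 1/(s - 9).
Then apply L{t^2·g(t)} = (-1)^2 d^2/ds^2[G(s)] with G(s) = 1/(s - 9):
differentiating 2 times and applying the sign gives 2/(s - 9)^3.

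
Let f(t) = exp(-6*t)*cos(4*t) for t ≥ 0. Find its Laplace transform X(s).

X(s) = (s + 6)/((s + 6)^2 + 16)

L{cos(4t)} = s/(s^2 + 16).
By the first shifting theorem, multiplying by e^(-6t) replaces s with s + 6.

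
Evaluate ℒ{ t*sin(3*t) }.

6*s/(s^2 + 9)^2

L{sin(3t)} = 3/(s^2 + 9).
Then apply L{t·g(t)} = -d/ds[G(s)] with G(s) = 3/(s^2 + 9):
differentiating 1 time and applying the sign gives 6*s/(s^2 + 9)^2.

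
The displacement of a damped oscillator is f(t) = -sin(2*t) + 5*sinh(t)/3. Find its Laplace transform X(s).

X(s) = -2/(s^2 + 4) + 5/(3*(s^2 - 1))

Apply the Laplace transform termwise.
(5/3)·[L{sinh(t)} = 1/(s^2 - 1)]; (-1)·[L{sin(2t)} = 2/(s^2 + 4)].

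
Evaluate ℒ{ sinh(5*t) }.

5/(s^2 - 25)

L{sinh(5t)} = 5/(s^2 - 25).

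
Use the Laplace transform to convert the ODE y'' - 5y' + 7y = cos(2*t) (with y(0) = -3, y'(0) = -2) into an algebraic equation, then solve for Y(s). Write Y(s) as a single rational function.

Y(s) = (-3*s^3 + 13*s^2 - 11*s + 52)/(s^4 - 5*s^3 + 11*s^2 - 20*s + 28)

Laplace-transform each side.
Using L{y''} = s^2 Y - s·y(0) - y'(0) and L{y'} = sY - y(0), with y(0) = -3, y'(0) = -2, the left side becomes (s^2 - 5*s + 7)Y - (-3*s + 13).
The right side is L{cos(2*t)} = s/(s^2 + 4).
So (s^2 - 5*s + 7)Y = s/(s^2 + 4) + (-3*s + 13).
Solve for Y(s) and write it as one ratio of polynomials.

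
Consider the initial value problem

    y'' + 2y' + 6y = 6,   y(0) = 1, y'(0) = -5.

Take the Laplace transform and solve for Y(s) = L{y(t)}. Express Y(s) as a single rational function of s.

Take the Laplace transform of both sides.
Using L{y''} = s^2 Y - s·y(0) - y'(0) and L{y'} = sY - y(0), with y(0) = 1, y'(0) = -5, the left side becomes (s^2 + 2*s + 6)Y - (s - 3).
The right side is L{6} = 6/s.
So (s^2 + 2*s + 6)Y = 6/s + (s - 3).
Divide through and combine into a single rational function.

Y(s) = (s^2 - 3*s + 6)/(s^3 + 2*s^2 + 6*s)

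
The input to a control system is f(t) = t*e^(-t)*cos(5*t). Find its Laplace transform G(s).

G(s) = (s - 4)*(s + 6)/(s^2 + 2*s + 26)^2

L{cos(5t)} = s/(s^2 + 25).
Multiplying by e^(-t) shifts s → s + 1, so L{e^(-t)*cos(5*t)} = (s + 1)/((s + 1)^2 + 25).
Then apply L{t·g(t)} = -d/ds[H(s)] with H(s) = (s + 1)/((s + 1)^2 + 25):
differentiating 1 time and applying the sign gives (s - 4)*(s + 6)/(s^2 + 2*s + 26)^2.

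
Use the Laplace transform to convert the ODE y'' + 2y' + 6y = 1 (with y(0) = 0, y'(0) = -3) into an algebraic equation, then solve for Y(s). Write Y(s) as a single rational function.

Laplace-transform each side.
Using L{y''} = s^2 Y - s·y(0) - y'(0) and L{y'} = sY - y(0), with y(0) = 0, y'(0) = -3, the left side becomes (s^2 + 2*s + 6)Y - (-3).
The right side is L{1} = 1/s.
So (s^2 + 2*s + 6)Y = 1/s + (-3).
Divide through and combine into a single rational function.

Y(s) = (-3*s + 1)/(s^3 + 2*s^2 + 6*s)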